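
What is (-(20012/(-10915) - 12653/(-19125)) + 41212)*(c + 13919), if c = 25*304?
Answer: 4114061652006291/4638875 ≈ 8.8687e+8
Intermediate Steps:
c = 7600
(-(20012/(-10915) - 12653/(-19125)) + 41212)*(c + 13919) = (-(20012/(-10915) - 12653/(-19125)) + 41212)*(7600 + 13919) = (-(20012*(-1/10915) - 12653*(-1/19125)) + 41212)*21519 = (-(-20012/10915 + 12653/19125) + 41212)*21519 = (-1*(-48924401/41749875) + 41212)*21519 = (48924401/41749875 + 41212)*21519 = (1720644772901/41749875)*21519 = 4114061652006291/4638875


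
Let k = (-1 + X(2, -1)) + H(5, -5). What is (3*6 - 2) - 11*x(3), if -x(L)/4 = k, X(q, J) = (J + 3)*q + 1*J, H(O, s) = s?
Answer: -116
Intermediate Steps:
X(q, J) = J + q*(3 + J) (X(q, J) = (3 + J)*q + J = q*(3 + J) + J = J + q*(3 + J))
k = -3 (k = (-1 + (-1 + 3*2 - 1*2)) - 5 = (-1 + (-1 + 6 - 2)) - 5 = (-1 + 3) - 5 = 2 - 5 = -3)
x(L) = 12 (x(L) = -4*(-3) = 12)
(3*6 - 2) - 11*x(3) = (3*6 - 2) - 11*12 = (18 - 2) - 132 = 16 - 132 = -116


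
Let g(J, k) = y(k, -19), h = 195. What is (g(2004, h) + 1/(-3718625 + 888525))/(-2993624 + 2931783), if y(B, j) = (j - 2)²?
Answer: -1248074099/175016214100 ≈ -0.0071312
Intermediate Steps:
y(B, j) = (-2 + j)²
g(J, k) = 441 (g(J, k) = (-2 - 19)² = (-21)² = 441)
(g(2004, h) + 1/(-3718625 + 888525))/(-2993624 + 2931783) = (441 + 1/(-3718625 + 888525))/(-2993624 + 2931783) = (441 + 1/(-2830100))/(-61841) = (441 - 1/2830100)*(-1/61841) = (1248074099/2830100)*(-1/61841) = -1248074099/175016214100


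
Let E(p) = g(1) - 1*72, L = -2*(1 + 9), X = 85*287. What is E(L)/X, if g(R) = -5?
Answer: -11/3485 ≈ -0.0031564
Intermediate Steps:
X = 24395
L = -20 (L = -2*10 = -20)
E(p) = -77 (E(p) = -5 - 1*72 = -5 - 72 = -77)
E(L)/X = -77/24395 = -77*1/24395 = -11/3485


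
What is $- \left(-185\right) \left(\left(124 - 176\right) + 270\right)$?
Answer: $40330$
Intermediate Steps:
$- \left(-185\right) \left(\left(124 - 176\right) + 270\right) = - \left(-185\right) \left(-52 + 270\right) = - \left(-185\right) 218 = \left(-1\right) \left(-40330\right) = 40330$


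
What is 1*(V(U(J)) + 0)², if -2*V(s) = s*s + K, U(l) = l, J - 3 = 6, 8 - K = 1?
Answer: 1936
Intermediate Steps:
K = 7 (K = 8 - 1*1 = 8 - 1 = 7)
J = 9 (J = 3 + 6 = 9)
V(s) = -7/2 - s²/2 (V(s) = -(s*s + 7)/2 = -(s² + 7)/2 = -(7 + s²)/2 = -7/2 - s²/2)
1*(V(U(J)) + 0)² = 1*((-7/2 - ½*9²) + 0)² = 1*((-7/2 - ½*81) + 0)² = 1*((-7/2 - 81/2) + 0)² = 1*(-44 + 0)² = 1*(-44)² = 1*1936 = 1936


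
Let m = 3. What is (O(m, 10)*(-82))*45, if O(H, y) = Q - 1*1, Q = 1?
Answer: 0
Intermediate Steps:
O(H, y) = 0 (O(H, y) = 1 - 1*1 = 1 - 1 = 0)
(O(m, 10)*(-82))*45 = (0*(-82))*45 = 0*45 = 0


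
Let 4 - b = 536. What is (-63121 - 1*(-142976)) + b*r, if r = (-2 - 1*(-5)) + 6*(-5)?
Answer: 94219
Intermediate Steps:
b = -532 (b = 4 - 1*536 = 4 - 536 = -532)
r = -27 (r = (-2 + 5) - 30 = 3 - 30 = -27)
(-63121 - 1*(-142976)) + b*r = (-63121 - 1*(-142976)) - 532*(-27) = (-63121 + 142976) + 14364 = 79855 + 14364 = 94219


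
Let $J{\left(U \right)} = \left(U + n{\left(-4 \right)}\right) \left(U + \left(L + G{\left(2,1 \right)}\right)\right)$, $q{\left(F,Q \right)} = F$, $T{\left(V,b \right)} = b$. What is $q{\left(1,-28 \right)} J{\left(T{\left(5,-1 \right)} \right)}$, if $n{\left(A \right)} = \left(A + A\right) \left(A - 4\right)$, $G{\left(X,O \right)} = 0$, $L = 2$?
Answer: $63$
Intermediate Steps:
$n{\left(A \right)} = 2 A \left(-4 + A\right)$
$J{\left(U \right)} = \left(2 + U\right) \left(64 + U\right)$ ($J{\left(U \right)} = \left(U + 2 \left(-4\right) \left(-4 - 4\right)\right) \left(U + \left(2 + 0\right)\right) = \left(U + 2 \left(-4\right) \left(-8\right)\right) \left(U + 2\right) = \left(U + 64\right) \left(2 + U\right) = \left(64 + U\right) \left(2 + U\right) = \left(2 + U\right) \left(64 + U\right)$)
$q{\left(1,-28 \right)} J{\left(T{\left(5,-1 \right)} \right)} = 1 \left(128 + \left(-1\right)^{2} + 66 \left(-1\right)\right) = 1 \left(128 + 1 - 66\right) = 1 \cdot 63 = 63$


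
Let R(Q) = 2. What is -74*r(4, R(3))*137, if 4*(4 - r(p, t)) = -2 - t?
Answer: -50690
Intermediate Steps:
r(p, t) = 9/2 + t/4 (r(p, t) = 4 - (-2 - t)/4 = 4 + (1/2 + t/4) = 9/2 + t/4)
-74*r(4, R(3))*137 = -74*(9/2 + (1/4)*2)*137 = -74*(9/2 + 1/2)*137 = -74*5*137 = -370*137 = -50690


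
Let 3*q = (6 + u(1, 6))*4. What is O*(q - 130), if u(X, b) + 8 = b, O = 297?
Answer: -37026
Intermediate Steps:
u(X, b) = -8 + b
q = 16/3 (q = ((6 + (-8 + 6))*4)/3 = ((6 - 2)*4)/3 = (4*4)/3 = (⅓)*16 = 16/3 ≈ 5.3333)
O*(q - 130) = 297*(16/3 - 130) = 297*(-374/3) = -37026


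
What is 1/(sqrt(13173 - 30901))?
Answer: -I*sqrt(277)/2216 ≈ -0.0075105*I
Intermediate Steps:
1/(sqrt(13173 - 30901)) = 1/(sqrt(-17728)) = 1/(8*I*sqrt(277)) = -I*sqrt(277)/2216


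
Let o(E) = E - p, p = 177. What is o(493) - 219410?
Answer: -219094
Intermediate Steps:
o(E) = -177 + E (o(E) = E - 1*177 = E - 177 = -177 + E)
o(493) - 219410 = (-177 + 493) - 219410 = 316 - 219410 = -219094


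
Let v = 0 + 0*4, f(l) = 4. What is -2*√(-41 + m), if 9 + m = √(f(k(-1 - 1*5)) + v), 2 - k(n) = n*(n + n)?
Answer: -8*I*√3 ≈ -13.856*I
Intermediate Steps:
k(n) = 2 - 2*n² (k(n) = 2 - n*(n + n) = 2 - n*2*n = 2 - 2*n²)
v = 0 (v = 0 + 0 = 0)
m = -7 (m = -9 + √(4 + 0) = -9 + √4 = -9 + 2 = -7)
-2*√(-41 + m) = -2*√(-41 - 7) = -8*I*√3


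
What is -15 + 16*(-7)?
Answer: -127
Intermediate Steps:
-15 + 16*(-7) = -15 - 112 = -127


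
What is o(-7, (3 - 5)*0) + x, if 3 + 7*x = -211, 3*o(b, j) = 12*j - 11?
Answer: -719/21 ≈ -34.238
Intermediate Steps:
o(b, j) = -11/3 + 4*j (o(b, j) = (12*j - 11)/3 = (-11 + 12*j)/3 = -11/3 + 4*j)
x = -214/7 (x = -3/7 + (1/7)*(-211) = -3/7 - 211/7 = -214/7 ≈ -30.571)
o(-7, (3 - 5)*0) + x = (-11/3 + 4*((3 - 5)*0)) - 214/7 = (-11/3 + 4*(-2*0)) - 214/7 = (-11/3 + 4*0) - 214/7 = (-11/3 + 0) - 214/7 = -11/3 - 214/7 = -719/21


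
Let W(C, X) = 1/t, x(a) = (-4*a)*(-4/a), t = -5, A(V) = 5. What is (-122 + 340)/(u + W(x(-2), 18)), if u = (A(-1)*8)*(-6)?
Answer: -1090/1201 ≈ -0.90758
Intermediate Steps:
x(a) = 16
W(C, X) = -⅕ (W(C, X) = 1/(-5) = -⅕)
u = -240 (u = (5*8)*(-6) = 40*(-6) = -240)
(-122 + 340)/(u + W(x(-2), 18)) = (-122 + 340)/(-240 - ⅕) = 218/(-1201/5) = 218*(-5/1201) = -1090/1201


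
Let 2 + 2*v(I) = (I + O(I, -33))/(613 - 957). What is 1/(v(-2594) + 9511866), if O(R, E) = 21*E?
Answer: 688/6544166407 ≈ 1.0513e-7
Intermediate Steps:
v(I) = 5/688 - I/688 (v(I) = -1 + ((I + 21*(-33))/(613 - 957))/2 = -1 + ((I - 693)/(-344))/2 = -1 + ((-693 + I)*(-1/344))/2 = -1 + (693/344 - I/344)/2 = -1 + (693/688 - I/688) = 5/688 - I/688)
1/(v(-2594) + 9511866) = 1/((5/688 - 1/688*(-2594)) + 9511866) = 1/((5/688 + 1297/344) + 9511866) = 1/(2599/688 + 9511866) = 1/(6544166407/688) = 688/6544166407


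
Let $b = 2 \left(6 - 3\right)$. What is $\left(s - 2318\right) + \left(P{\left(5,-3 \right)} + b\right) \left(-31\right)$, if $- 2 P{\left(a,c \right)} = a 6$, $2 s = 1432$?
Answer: $-1323$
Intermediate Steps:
$s = 716$ ($s = \frac{1}{2} \cdot 1432 = 716$)
$P{\left(a,c \right)} = - 3 a$ ($P{\left(a,c \right)} = - \frac{a 6}{2} = - \frac{6 a}{2} = - 3 a$)
$b = 6$ ($b = 2 \cdot 3 = 6$)
$\left(s - 2318\right) + \left(P{\left(5,-3 \right)} + b\right) \left(-31\right) = \left(716 - 2318\right) + \left(\left(-3\right) 5 + 6\right) \left(-31\right) = \left(716 - 2318\right) + \left(-15 + 6\right) \left(-31\right) = -1602 - -279 = -1602 + 279 = -1323$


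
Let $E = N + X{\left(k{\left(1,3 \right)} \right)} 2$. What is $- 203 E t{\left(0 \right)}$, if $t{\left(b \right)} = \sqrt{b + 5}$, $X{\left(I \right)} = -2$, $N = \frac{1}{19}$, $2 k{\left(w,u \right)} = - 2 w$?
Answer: $\frac{15225 \sqrt{5}}{19} \approx 1791.8$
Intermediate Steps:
$k{\left(w,u \right)} = - w$ ($k{\left(w,u \right)} = \frac{\left(-2\right) w}{2} = - w$)
$N = \frac{1}{19} \approx 0.052632$
$t{\left(b \right)} = \sqrt{5 + b}$
$E = - \frac{75}{19}$ ($E = \frac{1}{19} - 4 = - \frac{75}{19} \approx -3.9474$)
$- 203 E t{\left(0 \right)} = \left(-203\right) \left(- \frac{75}{19}\right) \sqrt{5 + 0} = \frac{15225 \sqrt{5}}{19}$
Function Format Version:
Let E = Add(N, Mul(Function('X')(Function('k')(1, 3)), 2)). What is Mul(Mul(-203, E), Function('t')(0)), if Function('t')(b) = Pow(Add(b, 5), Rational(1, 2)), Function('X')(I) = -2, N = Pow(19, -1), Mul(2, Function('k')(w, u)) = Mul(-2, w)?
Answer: Mul(Rational(15225, 19), Pow(5, Rational(1, 2))) ≈ 1791.8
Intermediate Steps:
Function('k')(w, u) = Mul(-1, w) (Function('k')(w, u) = Mul(Rational(1, 2), Mul(-2, w)) = Mul(-1, w))
N = Rational(1, 19) ≈ 0.052632
Function('t')(b) = Pow(Add(5, b), Rational(1, 2))
E = Rational(-75, 19) (E = Add(Rational(1, 19), Mul(-2, 2)) = Add(Rational(1, 19), -4) = Rational(-75, 19) ≈ -3.9474)
Mul(Mul(-203, E), Function('t')(0)) = Mul(Mul(-203, Rational(-75, 19)), Pow(Add(5, 0), Rational(1, 2))) = Mul(Rational(15225, 19), Pow(5, Rational(1, 2)))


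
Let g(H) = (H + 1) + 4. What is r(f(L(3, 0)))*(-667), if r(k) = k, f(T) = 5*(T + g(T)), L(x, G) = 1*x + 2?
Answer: -50025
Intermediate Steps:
L(x, G) = 2 + x (L(x, G) = x + 2 = 2 + x)
g(H) = 5 + H (g(H) = (1 + H) + 4 = 5 + H)
f(T) = 25 + 10*T (f(T) = 5*(T + (5 + T)) = 5*(5 + 2*T) = 25 + 10*T)
r(f(L(3, 0)))*(-667) = (25 + 10*(2 + 3))*(-667) = (25 + 10*5)*(-667) = (25 + 50)*(-667) = 75*(-667) = -50025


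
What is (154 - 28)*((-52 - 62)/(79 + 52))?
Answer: -14364/131 ≈ -109.65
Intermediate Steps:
(154 - 28)*((-52 - 62)/(79 + 52)) = 126*(-114/131) = -14364/131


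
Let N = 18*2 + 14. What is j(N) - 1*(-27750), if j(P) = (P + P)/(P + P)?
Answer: 27751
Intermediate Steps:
N = 50 (N = 36 + 14 = 50)
j(P) = 1 (j(P) = (2*P)/((2*P)) = (2*P)*(1/(2*P)) = 1)
j(N) - 1*(-27750) = 1 - 1*(-27750) = 1 + 27750 = 27751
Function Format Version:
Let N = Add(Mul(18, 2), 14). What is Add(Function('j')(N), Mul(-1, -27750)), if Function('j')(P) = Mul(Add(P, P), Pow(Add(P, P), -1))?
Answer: 27751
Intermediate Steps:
N = 50 (N = Add(36, 14) = 50)
Function('j')(P) = 1 (Function('j')(P) = Mul(Mul(2, P), Pow(Mul(2, P), -1)) = Mul(Mul(2, P), Mul(Rational(1, 2), Pow(P, -1))) = 1)
Add(Function('j')(N), Mul(-1, -27750)) = Add(1, Mul(-1, -27750)) = Add(1, 27750) = 27751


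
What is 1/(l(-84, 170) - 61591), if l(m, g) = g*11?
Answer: -1/59721 ≈ -1.6745e-5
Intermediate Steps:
l(m, g) = 11*g
1/(l(-84, 170) - 61591) = 1/(11*170 - 61591) = 1/(1870 - 61591) = 1/(-59721) = -1/59721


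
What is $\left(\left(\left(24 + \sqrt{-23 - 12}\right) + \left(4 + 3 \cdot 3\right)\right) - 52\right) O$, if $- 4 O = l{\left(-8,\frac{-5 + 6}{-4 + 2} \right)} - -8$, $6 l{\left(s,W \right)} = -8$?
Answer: $25 - \frac{5 i \sqrt{35}}{3} \approx 25.0 - 9.8601 i$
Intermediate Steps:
$l{\left(s,W \right)} = - \frac{4}{3}$ ($l{\left(s,W \right)} = \frac{1}{6} \left(-8\right) = - \frac{4}{3}$)
$O = - \frac{5}{3}$ ($O = - \frac{- \frac{4}{3} - -8}{4} = - \frac{- \frac{4}{3} + 8}{4} = \left(- \frac{1}{4}\right) \frac{20}{3} = - \frac{5}{3} \approx -1.6667$)
$\left(\left(\left(24 + \sqrt{-23 - 12}\right) + \left(4 + 3 \cdot 3\right)\right) - 52\right) O = \left(\left(\left(24 + \sqrt{-23 - 12}\right) + \left(4 + 3 \cdot 3\right)\right) - 52\right) \left(- \frac{5}{3}\right) = \left(\left(\left(24 + \sqrt{-35}\right) + \left(4 + 9\right)\right) - 52\right) \left(- \frac{5}{3}\right) = \left(\left(\left(24 + i \sqrt{35}\right) + 13\right) - 52\right) \left(- \frac{5}{3}\right) = \left(\left(37 + i \sqrt{35}\right) - 52\right) \left(- \frac{5}{3}\right) = \left(-15 + i \sqrt{35}\right) \left(- \frac{5}{3}\right) = 25 - \frac{5 i \sqrt{35}}{3}$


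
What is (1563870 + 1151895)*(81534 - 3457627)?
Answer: -9168675206145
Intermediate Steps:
(1563870 + 1151895)*(81534 - 3457627) = 2715765*(-3376093) = -9168675206145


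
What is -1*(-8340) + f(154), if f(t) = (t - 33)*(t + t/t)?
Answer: 27095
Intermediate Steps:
f(t) = (1 + t)*(-33 + t) (f(t) = (-33 + t)*(t + 1) = (-33 + t)*(1 + t) = (1 + t)*(-33 + t))
-1*(-8340) + f(154) = -1*(-8340) + (-33 + 154² - 32*154) = 8340 + (-33 + 23716 - 4928) = 8340 + 18755 = 27095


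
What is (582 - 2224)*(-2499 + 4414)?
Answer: -3144430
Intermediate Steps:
(582 - 2224)*(-2499 + 4414) = -1642*1915 = -3144430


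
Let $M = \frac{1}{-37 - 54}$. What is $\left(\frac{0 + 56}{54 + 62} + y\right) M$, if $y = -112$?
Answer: $\frac{462}{377} \approx 1.2255$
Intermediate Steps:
$M = - \frac{1}{91}$ ($M = \frac{1}{-91} = - \frac{1}{91} \approx -0.010989$)
$\left(\frac{0 + 56}{54 + 62} + y\right) M = \left(\frac{0 + 56}{54 + 62} - 112\right) \left(- \frac{1}{91}\right) = \left(\frac{56}{116} - 112\right) \left(- \frac{1}{91}\right) = \left(56 \cdot \frac{1}{116} - 112\right) \left(- \frac{1}{91}\right) = \left(\frac{14}{29} - 112\right) \left(- \frac{1}{91}\right) = \left(- \frac{3234}{29}\right) \left(- \frac{1}{91}\right) = \frac{462}{377}$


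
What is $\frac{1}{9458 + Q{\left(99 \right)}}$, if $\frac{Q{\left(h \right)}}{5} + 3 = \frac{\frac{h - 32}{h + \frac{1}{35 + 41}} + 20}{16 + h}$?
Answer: $\frac{173075}{1634502817} \approx 0.00010589$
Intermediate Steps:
$Q{\left(h \right)} = -15 + \frac{5 \left(20 + \frac{-32 + h}{\frac{1}{76} + h}\right)}{16 + h}$ ($Q{\left(h \right)} = -15 + 5 \frac{\frac{h - 32}{h + \frac{1}{35 + 41}} + 20}{16 + h} = -15 + 5 \frac{\frac{-32 + h}{h + \frac{1}{76}} + 20}{16 + h} = -15 + 5 \frac{\frac{-32 + h}{\frac{1}{76} + h} + 20}{16 + h} = -15 + 5 \frac{20 + \frac{-32 + h}{\frac{1}{76} + h}}{16 + h} = -15 + \frac{5 \left(20 + \frac{-32 + h}{\frac{1}{76} + h}\right)}{16 + h}$)
$\frac{1}{9458 + Q{\left(99 \right)}} = \frac{1}{9458 + \frac{15 \left(-820 - 67815 - 76 \cdot 99^{2}\right)}{16 + 76 \cdot 99^{2} + 1217 \cdot 99}} = \frac{1}{9458 + \frac{15 \left(-820 - 67815 - 744876\right)}{16 + 76 \cdot 9801 + 120483}} = \frac{1}{9458 + \frac{15 \left(-820 - 67815 - 744876\right)}{16 + 744876 + 120483}} = \frac{1}{9458 + 15 \cdot \frac{1}{865375} \left(-813511\right)} = \frac{1}{9458 - \frac{2440533}{173075}} = \frac{1}{\frac{1634502817}{173075}} = \frac{173075}{1634502817}$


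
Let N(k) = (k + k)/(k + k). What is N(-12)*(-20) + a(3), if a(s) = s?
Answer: -17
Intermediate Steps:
N(k) = 1 (N(k) = (2*k)/((2*k)) = (2*k)*(1/(2*k)) = 1)
N(-12)*(-20) + a(3) = 1*(-20) + 3 = -20 + 3 = -17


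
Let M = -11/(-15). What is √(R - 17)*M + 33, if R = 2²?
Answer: 33 + 11*I*√13/15 ≈ 33.0 + 2.6441*I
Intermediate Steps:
M = 11/15 (M = -11*(-1/15) = 11/15 ≈ 0.73333)
R = 4
√(R - 17)*M + 33 = √(4 - 17)*(11/15) + 33 = √(-13)*(11/15) + 33 = (I*√13)*(11/15) + 33 = 11*I*√13/15 + 33 = 33 + 11*I*√13/15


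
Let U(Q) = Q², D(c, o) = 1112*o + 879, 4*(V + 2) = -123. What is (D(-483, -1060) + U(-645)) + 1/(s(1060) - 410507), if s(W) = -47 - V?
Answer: -1250966626364/1642085 ≈ -7.6182e+5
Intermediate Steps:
V = -131/4 (V = -2 + (¼)*(-123) = -2 - 123/4 = -131/4 ≈ -32.750)
s(W) = -57/4 (s(W) = -47 - 1*(-131/4) = -47 + 131/4 = -57/4)
D(c, o) = 879 + 1112*o
(D(-483, -1060) + U(-645)) + 1/(s(1060) - 410507) = ((879 + 1112*(-1060)) + (-645)²) + 1/(-57/4 - 410507) = ((879 - 1178720) + 416025) + 1/(-1642085/4) = (-1177841 + 416025) - 4/1642085 = -761816 - 4/1642085 = -1250966626364/1642085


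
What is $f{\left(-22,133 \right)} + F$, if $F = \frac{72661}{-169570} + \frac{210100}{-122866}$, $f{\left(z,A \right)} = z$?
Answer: $- \frac{251455375533}{10417193810} \approx -24.138$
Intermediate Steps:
$F = - \frac{22277111713}{10417193810}$ ($F = 72661 \left(- \frac{1}{169570}\right) + 210100 \left(- \frac{1}{122866}\right) = - \frac{72661}{169570} - \frac{105050}{61433} = - \frac{22277111713}{10417193810} \approx -2.1385$)
$f{\left(-22,133 \right)} + F = -22 - \frac{22277111713}{10417193810} = - \frac{251455375533}{10417193810}$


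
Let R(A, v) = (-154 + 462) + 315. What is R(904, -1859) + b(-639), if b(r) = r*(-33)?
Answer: 21710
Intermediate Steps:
R(A, v) = 623 (R(A, v) = 308 + 315 = 623)
b(r) = -33*r
R(904, -1859) + b(-639) = 623 - 33*(-639) = 623 + 21087 = 21710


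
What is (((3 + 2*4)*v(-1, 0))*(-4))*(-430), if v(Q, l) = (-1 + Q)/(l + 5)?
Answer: -7568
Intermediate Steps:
v(Q, l) = (-1 + Q)/(5 + l)
(((3 + 2*4)*v(-1, 0))*(-4))*(-430) = (((3 + 2*4)*((-1 - 1)/(5 + 0)))*(-4))*(-430) = (((3 + 8)*(-2/5))*(-4))*(-430) = ((11*((⅕)*(-2)))*(-4))*(-430) = ((11*(-⅖))*(-4))*(-430) = -22/5*(-4)*(-430) = (88/5)*(-430) = -7568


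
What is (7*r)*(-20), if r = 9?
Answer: -1260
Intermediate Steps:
(7*r)*(-20) = (7*9)*(-20) = 63*(-20) = -1260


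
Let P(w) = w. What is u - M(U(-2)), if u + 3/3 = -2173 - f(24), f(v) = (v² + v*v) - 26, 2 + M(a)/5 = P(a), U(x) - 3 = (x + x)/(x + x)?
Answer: -3310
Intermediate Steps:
U(x) = 4 (U(x) = 3 + (x + x)/(x + x) = 3 + (2*x)/((2*x)) = 3 + (2*x)*(1/(2*x)) = 3 + 1 = 4)
M(a) = -10 + 5*a
f(v) = -26 + 2*v² (f(v) = (v² + v²) - 26 = 2*v² - 26 = -26 + 2*v²)
u = -3300 (u = -1 + (-2173 - (-26 + 2*24²)) = -1 + (-2173 - (-26 + 2*576)) = -1 + (-2173 - (-26 + 1152)) = -1 + (-2173 - 1*1126) = -1 + (-2173 - 1126) = -1 - 3299 = -3300)
u - M(U(-2)) = -3300 - (-10 + 5*4) = -3300 - (-10 + 20) = -3300 - 1*10 = -3300 - 10 = -3310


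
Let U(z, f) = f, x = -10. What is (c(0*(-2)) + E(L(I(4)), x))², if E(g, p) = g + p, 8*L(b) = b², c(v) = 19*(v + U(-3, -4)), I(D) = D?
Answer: 7056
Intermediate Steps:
c(v) = -76 + 19*v (c(v) = 19*(v - 4) = 19*(-4 + v) = -76 + 19*v)
L(b) = b²/8
(c(0*(-2)) + E(L(I(4)), x))² = ((-76 + 19*(0*(-2))) + ((⅛)*4² - 10))² = ((-76 + 19*0) + ((⅛)*16 - 10))² = ((-76 + 0) + (2 - 10))² = (-76 - 8)² = (-84)² = 7056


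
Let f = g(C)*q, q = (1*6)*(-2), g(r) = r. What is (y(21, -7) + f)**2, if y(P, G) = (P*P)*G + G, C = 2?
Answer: 9721924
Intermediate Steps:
y(P, G) = G + G*P**2 (y(P, G) = P**2*G + G = G*P**2 + G = G + G*P**2)
q = -12 (q = 6*(-2) = -12)
f = -24 (f = 2*(-12) = -24)
(y(21, -7) + f)**2 = (-7*(1 + 21**2) - 24)**2 = (-7*(1 + 441) - 24)**2 = (-7*442 - 24)**2 = (-3094 - 24)**2 = (-3118)**2 = 9721924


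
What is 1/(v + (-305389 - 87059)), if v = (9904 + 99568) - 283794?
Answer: -1/566770 ≈ -1.7644e-6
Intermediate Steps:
v = -174322 (v = 109472 - 283794 = -174322)
1/(v + (-305389 - 87059)) = 1/(-174322 + (-305389 - 87059)) = 1/(-174322 - 392448) = 1/(-566770) = -1/566770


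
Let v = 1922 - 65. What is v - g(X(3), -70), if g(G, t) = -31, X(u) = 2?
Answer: 1888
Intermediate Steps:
v = 1857
v - g(X(3), -70) = 1857 - 1*(-31) = 1857 + 31 = 1888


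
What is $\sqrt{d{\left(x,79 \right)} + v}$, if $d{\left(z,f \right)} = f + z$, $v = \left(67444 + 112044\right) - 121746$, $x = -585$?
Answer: $2 \sqrt{14309} \approx 239.24$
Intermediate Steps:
$v = 57742$ ($v = 179488 - 121746 = 57742$)
$\sqrt{d{\left(x,79 \right)} + v} = \sqrt{\left(79 - 585\right) + 57742} = \sqrt{-506 + 57742} = \sqrt{57236} = 2 \sqrt{14309}$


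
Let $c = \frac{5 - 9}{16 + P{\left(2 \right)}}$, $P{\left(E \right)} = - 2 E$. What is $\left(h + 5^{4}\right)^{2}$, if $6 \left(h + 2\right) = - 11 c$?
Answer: $\frac{126000625}{324} \approx 3.8889 \cdot 10^{5}$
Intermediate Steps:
$c = - \frac{1}{3}$ ($c = \frac{5 - 9}{16 - 4} = - \frac{4}{16 - 4} = - \frac{4}{12} = \left(-4\right) \frac{1}{12} = - \frac{1}{3} \approx -0.33333$)
$h = - \frac{25}{18}$ ($h = -2 + \frac{\left(-11\right) \left(- \frac{1}{3}\right)}{6} = -2 + \frac{1}{6} \cdot \frac{11}{3} = -2 + \frac{11}{18} = - \frac{25}{18} \approx -1.3889$)
$\left(h + 5^{4}\right)^{2} = \left(- \frac{25}{18} + 5^{4}\right)^{2} = \left(- \frac{25}{18} + 625\right)^{2} = \left(\frac{11225}{18}\right)^{2} = \frac{126000625}{324}$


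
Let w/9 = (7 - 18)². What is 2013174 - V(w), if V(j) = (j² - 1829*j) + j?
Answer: 2817945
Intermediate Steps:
w = 1089 (w = 9*(7 - 18)² = 9*(-11)² = 9*121 = 1089)
V(j) = j² - 1828*j
2013174 - V(w) = 2013174 - 1089*(-1828 + 1089) = 2013174 - 1089*(-739) = 2013174 - 1*(-804771) = 2013174 + 804771 = 2817945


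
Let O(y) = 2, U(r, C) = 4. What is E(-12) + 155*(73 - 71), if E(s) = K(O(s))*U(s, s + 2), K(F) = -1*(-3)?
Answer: 322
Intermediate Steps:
K(F) = 3
E(s) = 12 (E(s) = 3*4 = 12)
E(-12) + 155*(73 - 71) = 12 + 155*(73 - 71) = 12 + 155*2 = 12 + 310 = 322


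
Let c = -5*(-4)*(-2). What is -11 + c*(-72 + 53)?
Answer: 749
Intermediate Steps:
c = -40 (c = 20*(-2) = -40)
-11 + c*(-72 + 53) = -11 - 40*(-72 + 53) = -11 - 40*(-19) = -11 + 760 = 749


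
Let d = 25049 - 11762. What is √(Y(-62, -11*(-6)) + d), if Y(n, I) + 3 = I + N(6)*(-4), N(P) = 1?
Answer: √13346 ≈ 115.52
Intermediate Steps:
d = 13287
Y(n, I) = -7 + I (Y(n, I) = -3 + (I + 1*(-4)) = -3 + (I - 4) = -3 + (-4 + I) = -7 + I)
√(Y(-62, -11*(-6)) + d) = √((-7 - 11*(-6)) + 13287) = √((-7 + 66) + 13287) = √(59 + 13287) = √13346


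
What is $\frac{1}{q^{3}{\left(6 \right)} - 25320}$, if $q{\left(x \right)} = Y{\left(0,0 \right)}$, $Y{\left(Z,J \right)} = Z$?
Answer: $- \frac{1}{25320} \approx -3.9494 \cdot 10^{-5}$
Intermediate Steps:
$q{\left(x \right)} = 0$
$\frac{1}{q^{3}{\left(6 \right)} - 25320} = \frac{1}{0^{3} - 25320} = \frac{1}{0 - 25320} = \frac{1}{-25320} = - \frac{1}{25320}$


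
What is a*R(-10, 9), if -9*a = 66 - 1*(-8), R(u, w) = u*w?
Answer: 740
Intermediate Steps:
a = -74/9 (a = -(66 - 1*(-8))/9 = -(66 + 8)/9 = -⅑*74 = -74/9 ≈ -8.2222)
a*R(-10, 9) = -(-740)*9/9 = -74/9*(-90) = 740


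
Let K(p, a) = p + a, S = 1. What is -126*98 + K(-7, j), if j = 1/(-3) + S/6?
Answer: -74131/6 ≈ -12355.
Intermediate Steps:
j = -⅙ (j = 1/(-3) + 1/6 = 1*(-⅓) + 1*(⅙) = -⅓ + ⅙ = -⅙ ≈ -0.16667)
K(p, a) = a + p
-126*98 + K(-7, j) = -126*98 + (-⅙ - 7) = -12348 - 43/6 = -74131/6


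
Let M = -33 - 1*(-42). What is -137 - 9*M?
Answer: -218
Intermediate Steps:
M = 9 (M = -33 + 42 = 9)
-137 - 9*M = -137 - 9*9 = -137 - 81 = -218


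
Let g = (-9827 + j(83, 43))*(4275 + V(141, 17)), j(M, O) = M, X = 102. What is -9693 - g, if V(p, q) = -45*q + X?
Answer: 35185635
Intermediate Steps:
V(p, q) = 102 - 45*q (V(p, q) = -45*q + 102 = 102 - 45*q)
g = -35195328 (g = (-9827 + 83)*(4275 + (102 - 45*17)) = -9744*(4275 + (102 - 765)) = -9744*(4275 - 663) = -9744*3612 = -35195328)
-9693 - g = -9693 - 1*(-35195328) = -9693 + 35195328 = 35185635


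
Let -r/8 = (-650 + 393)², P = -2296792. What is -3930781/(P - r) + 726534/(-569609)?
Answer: 954205509029/1007296555600 ≈ 0.94729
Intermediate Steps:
r = -528392 (r = -8*(-650 + 393)² = -8*(-257)² = -8*66049 = -528392)
-3930781/(P - r) + 726534/(-569609) = -3930781/(-2296792 - 1*(-528392)) + 726534/(-569609) = -3930781/(-2296792 + 528392) + 726534*(-1/569609) = -3930781/(-1768400) - 726534/569609 = -3930781*(-1/1768400) - 726534/569609 = 3930781/1768400 - 726534/569609 = 954205509029/1007296555600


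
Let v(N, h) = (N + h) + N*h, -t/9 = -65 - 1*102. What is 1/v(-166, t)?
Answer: -1/248161 ≈ -4.0296e-6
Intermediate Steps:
t = 1503 (t = -9*(-65 - 1*102) = -9*(-65 - 102) = -9*(-167) = 1503)
v(N, h) = N + h + N*h
1/v(-166, t) = 1/(-166 + 1503 - 166*1503) = 1/(-166 + 1503 - 249498) = 1/(-248161) = -1/248161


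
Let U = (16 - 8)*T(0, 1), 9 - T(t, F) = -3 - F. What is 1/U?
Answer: 1/104 ≈ 0.0096154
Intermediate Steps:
T(t, F) = 12 + F (T(t, F) = 9 - (-3 - F) = 9 + (3 + F) = 12 + F)
U = 104 (U = (16 - 8)*(12 + 1) = 8*13 = 104)
1/U = 1/104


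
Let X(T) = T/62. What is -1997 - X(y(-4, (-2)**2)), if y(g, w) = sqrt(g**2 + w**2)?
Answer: -1997 - 2*sqrt(2)/31 ≈ -1997.1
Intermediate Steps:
X(T) = T/62 (X(T) = T*(1/62) = T/62)
-1997 - X(y(-4, (-2)**2)) = -1997 - sqrt((-4)**2 + ((-2)**2)**2)/62 = -1997 - sqrt(16 + 4**2)/62 = -1997 - sqrt(16 + 16)/62 = -1997 - sqrt(32)/62 = -1997 - 4*sqrt(2)/62 = -1997 - 2*sqrt(2)/31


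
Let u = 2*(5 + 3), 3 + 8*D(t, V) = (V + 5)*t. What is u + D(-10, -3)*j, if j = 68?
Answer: -359/2 ≈ -179.50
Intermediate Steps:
D(t, V) = -3/8 + t*(5 + V)/8 (D(t, V) = -3/8 + ((V + 5)*t)/8 = -3/8 + ((5 + V)*t)/8 = -3/8 + (t*(5 + V))/8 = -3/8 + t*(5 + V)/8)
u = 16 (u = 2*8 = 16)
u + D(-10, -3)*j = 16 + (-3/8 + (5/8)*(-10) + (⅛)*(-3)*(-10))*68 = 16 + (-3/8 - 25/4 + 15/4)*68 = 16 - 23/8*68 = 16 - 391/2 = -359/2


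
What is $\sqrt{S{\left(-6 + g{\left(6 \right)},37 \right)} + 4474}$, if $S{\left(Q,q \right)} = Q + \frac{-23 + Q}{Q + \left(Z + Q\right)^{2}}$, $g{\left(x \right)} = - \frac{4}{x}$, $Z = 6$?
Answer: $\frac{\sqrt{31555146}}{84} \approx 66.874$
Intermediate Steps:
$S{\left(Q,q \right)} = Q + \frac{-23 + Q}{Q + \left(6 + Q\right)^{2}}$
$\sqrt{S{\left(-6 + g{\left(6 \right)},37 \right)} + 4474} = \sqrt{\frac{-23 - \left(6 + \frac{4}{6}\right) + \left(-6 - \frac{4}{6}\right)^{2} + \left(-6 - \frac{4}{6}\right) \left(6 - \left(6 + \frac{4}{6}\right)\right)^{2}}{\left(-6 - \frac{4}{6}\right) + \left(6 - \left(6 + \frac{4}{6}\right)\right)^{2}} + 4474} = \sqrt{\frac{-23 - \frac{20}{3} + \left(-6 - \frac{2}{3}\right)^{2} + \left(-6 - \frac{2}{3}\right) \left(6 - \frac{20}{3}\right)^{2}}{\left(-6 - \frac{2}{3}\right) + \left(6 - \frac{20}{3}\right)^{2}} + 4474} = \sqrt{\frac{-23 - \frac{20}{3} + \left(- \frac{20}{3}\right)^{2} - \frac{20 \left(6 - \frac{20}{3}\right)^{2}}{3}}{- \frac{20}{3} + \left(6 - \frac{20}{3}\right)^{2}} + 4474} = \sqrt{\frac{-23 - \frac{20}{3} + \frac{400}{9} - \frac{20 \left(- \frac{2}{3}\right)^{2}}{3}}{- \frac{20}{3} + \left(- \frac{2}{3}\right)^{2}} + 4474} = \sqrt{\frac{-23 - \frac{20}{3} + \frac{400}{9} - \frac{80}{27}}{- \frac{20}{3} + \frac{4}{9}} + 4474} = \sqrt{\frac{-23 - \frac{20}{3} + \frac{400}{9} - \frac{80}{27}}{- \frac{56}{9}} + 4474} = \sqrt{\left(- \frac{9}{56}\right) \frac{319}{27} + 4474} = \sqrt{- \frac{319}{168} + 4474} = \sqrt{\frac{751313}{168}} = \frac{\sqrt{31555146}}{84}$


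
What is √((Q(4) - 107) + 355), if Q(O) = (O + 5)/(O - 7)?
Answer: 7*√5 ≈ 15.652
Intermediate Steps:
Q(O) = (5 + O)/(-7 + O)
√((Q(4) - 107) + 355) = √(((5 + 4)/(-7 + 4) - 107) + 355) = √((9/(-3) - 107) + 355) = √((-⅓*9 - 107) + 355) = √((-3 - 107) + 355) = √(-110 + 355) = √245 = 7*√5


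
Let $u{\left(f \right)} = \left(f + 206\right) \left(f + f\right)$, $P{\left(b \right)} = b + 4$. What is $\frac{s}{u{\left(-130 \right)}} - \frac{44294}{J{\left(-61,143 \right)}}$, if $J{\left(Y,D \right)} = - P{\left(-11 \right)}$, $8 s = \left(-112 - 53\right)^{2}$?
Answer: $- \frac{1400437219}{221312} \approx -6327.9$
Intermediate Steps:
$P{\left(b \right)} = 4 + b$
$u{\left(f \right)} = 2 f \left(206 + f\right)$ ($u{\left(f \right)} = \left(206 + f\right) 2 f = 2 f \left(206 + f\right)$)
$s = \frac{27225}{8}$ ($s = \frac{\left(-112 - 53\right)^{2}}{8} = \frac{\left(-165\right)^{2}}{8} = \frac{1}{8} \cdot 27225 = \frac{27225}{8} \approx 3403.1$)
$J{\left(Y,D \right)} = 7$ ($J{\left(Y,D \right)} = - (4 - 11) = \left(-1\right) \left(-7\right) = 7$)
$\frac{s}{u{\left(-130 \right)}} - \frac{44294}{J{\left(-61,143 \right)}} = \frac{27225}{8 \cdot 2 \left(-130\right) \left(206 - 130\right)} - \frac{44294}{7} = \frac{27225}{8 \cdot 2 \left(-130\right) 76} - \frac{44294}{7} = \frac{27225}{8 \left(-19760\right)} - \frac{44294}{7} = \frac{27225}{8} \left(- \frac{1}{19760}\right) - \frac{44294}{7} = - \frac{5445}{31616} - \frac{44294}{7} = - \frac{1400437219}{221312}$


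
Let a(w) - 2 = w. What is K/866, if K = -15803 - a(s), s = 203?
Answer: -8004/433 ≈ -18.485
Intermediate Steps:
a(w) = 2 + w
K = -16008 (K = -15803 - (2 + 203) = -15803 - 1*205 = -15803 - 205 = -16008)
K/866 = -16008/866 = -16008*1/866 = -8004/433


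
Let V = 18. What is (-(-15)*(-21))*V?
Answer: -5670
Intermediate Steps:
(-(-15)*(-21))*V = -(-15)*(-21)*18 = -15*21*18 = -315*18 = -5670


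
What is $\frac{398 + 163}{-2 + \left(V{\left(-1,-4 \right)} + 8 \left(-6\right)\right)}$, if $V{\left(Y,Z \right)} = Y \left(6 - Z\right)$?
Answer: $- \frac{187}{20} \approx -9.35$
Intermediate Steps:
$\frac{398 + 163}{-2 + \left(V{\left(-1,-4 \right)} + 8 \left(-6\right)\right)} = \frac{398 + 163}{-2 + \left(- (6 - -4) + 8 \left(-6\right)\right)} = \frac{561}{-2 - 58} = \frac{561}{-60} = 561 \left(- \frac{1}{60}\right) = - \frac{187}{20}$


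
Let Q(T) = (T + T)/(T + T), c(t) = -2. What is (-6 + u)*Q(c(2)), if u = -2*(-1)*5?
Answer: 4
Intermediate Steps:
Q(T) = 1 (Q(T) = (2*T)/((2*T)) = (2*T)*(1/(2*T)) = 1)
u = 10 (u = 2*5 = 10)
(-6 + u)*Q(c(2)) = (-6 + 10)*1 = 4*1 = 4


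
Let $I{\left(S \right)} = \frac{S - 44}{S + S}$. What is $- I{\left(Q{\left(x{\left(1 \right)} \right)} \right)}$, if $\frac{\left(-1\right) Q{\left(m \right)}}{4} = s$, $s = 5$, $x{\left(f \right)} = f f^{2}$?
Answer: $- \frac{8}{5} \approx -1.6$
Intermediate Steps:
$x{\left(f \right)} = f^{3}$
$Q{\left(m \right)} = -20$ ($Q{\left(m \right)} = \left(-4\right) 5 = -20$)
$I{\left(S \right)} = \frac{-44 + S}{2 S}$
$- I{\left(Q{\left(x{\left(1 \right)} \right)} \right)} = - \frac{-44 - 20}{2 \left(-20\right)} = - \frac{\left(-1\right) \left(-64\right)}{2 \cdot 20} = \left(-1\right) \frac{8}{5} = - \frac{8}{5}$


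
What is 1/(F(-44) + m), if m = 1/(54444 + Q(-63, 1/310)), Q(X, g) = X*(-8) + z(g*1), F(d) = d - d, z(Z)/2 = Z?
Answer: 8516941/155 ≈ 54948.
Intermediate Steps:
z(Z) = 2*Z
F(d) = 0
Q(X, g) = -8*X + 2*g (Q(X, g) = X*(-8) + 2*(g*1) = -8*X + 2*g)
m = 155/8516941 (m = 1/(54444 + (-8*(-63) + 2/310)) = 1/(54444 + (504 + 2*(1/310))) = 1/(54444 + (504 + 1/155)) = 1/(54444 + 78121/155) = 1/(8516941/155) = 155/8516941 ≈ 1.8199e-5)
1/(F(-44) + m) = 1/(0 + 155/8516941) = 1/(155/8516941) = 8516941/155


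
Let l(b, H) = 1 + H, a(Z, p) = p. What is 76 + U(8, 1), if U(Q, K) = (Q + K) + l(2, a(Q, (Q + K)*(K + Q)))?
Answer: 167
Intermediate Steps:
U(Q, K) = 1 + K + Q + (K + Q)² (U(Q, K) = (Q + K) + (1 + (Q + K)*(K + Q)) = (K + Q) + (1 + (K + Q)*(K + Q)) = (K + Q) + (1 + (K + Q)²) = 1 + K + Q + (K + Q)²)
76 + U(8, 1) = 76 + (1 + 1 + 8 + 1² + 8² + 2*1*8) = 76 + (1 + 1 + 8 + 1 + 64 + 16) = 76 + 91 = 167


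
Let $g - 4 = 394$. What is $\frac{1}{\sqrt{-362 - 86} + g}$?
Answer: $\frac{199}{79426} - \frac{2 i \sqrt{7}}{39713} \approx 0.0025055 - 0.00013324 i$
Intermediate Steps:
$g = 398$ ($g = 4 + 394 = 398$)
$\frac{1}{\sqrt{-362 - 86} + g} = \frac{1}{\sqrt{-362 - 86} + 398} = \frac{1}{\sqrt{-448} + 398} = \frac{1}{8 i \sqrt{7} + 398} = \frac{1}{398 + 8 i \sqrt{7}}$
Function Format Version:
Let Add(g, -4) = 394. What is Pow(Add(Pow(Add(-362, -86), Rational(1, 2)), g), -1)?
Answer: Add(Rational(199, 79426), Mul(Rational(-2, 39713), I, Pow(7, Rational(1, 2)))) ≈ Add(0.0025055, Mul(-0.00013324, I))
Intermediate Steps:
g = 398 (g = Add(4, 394) = 398)
Pow(Add(Pow(Add(-362, -86), Rational(1, 2)), g), -1) = Pow(Add(Pow(Add(-362, -86), Rational(1, 2)), 398), -1) = Pow(Add(Pow(-448, Rational(1, 2)), 398), -1) = Pow(Add(Mul(8, I, Pow(7, Rational(1, 2))), 398), -1) = Pow(Add(398, Mul(8, I, Pow(7, Rational(1, 2)))), -1)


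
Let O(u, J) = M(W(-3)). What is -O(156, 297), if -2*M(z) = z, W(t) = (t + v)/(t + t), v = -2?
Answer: 5/12 ≈ 0.41667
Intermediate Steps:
W(t) = (-2 + t)/(2*t) (W(t) = (t - 2)/(t + t) = (-2 + t)/((2*t)) = (-2 + t)*(1/(2*t)) = (-2 + t)/(2*t))
M(z) = -z/2
O(u, J) = -5/12 (O(u, J) = -(-2 - 3)/(4*(-3)) = -(-1)*(-5)/(4*3) = -½*⅚ = -5/12)
-O(156, 297) = -1*(-5/12) = 5/12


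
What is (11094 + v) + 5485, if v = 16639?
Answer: 33218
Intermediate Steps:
(11094 + v) + 5485 = (11094 + 16639) + 5485 = 27733 + 5485 = 33218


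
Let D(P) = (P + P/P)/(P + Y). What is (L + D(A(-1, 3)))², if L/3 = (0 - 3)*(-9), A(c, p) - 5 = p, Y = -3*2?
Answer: 29241/4 ≈ 7310.3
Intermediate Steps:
Y = -6
A(c, p) = 5 + p
L = 81 (L = 3*((0 - 3)*(-9)) = 3*(-3*(-9)) = 3*27 = 81)
D(P) = (1 + P)/(-6 + P) (D(P) = (P + P/P)/(P - 6) = (P + 1)/(-6 + P) = (1 + P)/(-6 + P))
(L + D(A(-1, 3)))² = (81 + (1 + (5 + 3))/(-6 + (5 + 3)))² = (81 + (1 + 8)/(-6 + 8))² = (81 + 9/2)² = (171/2)² = 29241/4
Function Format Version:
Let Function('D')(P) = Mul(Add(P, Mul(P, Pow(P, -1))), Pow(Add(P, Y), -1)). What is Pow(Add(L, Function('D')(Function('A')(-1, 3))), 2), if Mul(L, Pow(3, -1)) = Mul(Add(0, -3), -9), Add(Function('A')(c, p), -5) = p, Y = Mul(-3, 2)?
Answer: Rational(29241, 4) ≈ 7310.3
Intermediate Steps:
Y = -6
Function('A')(c, p) = Add(5, p)
L = 81 (L = Mul(3, Mul(Add(0, -3), -9)) = Mul(3, Mul(-3, -9)) = Mul(3, 27) = 81)
Function('D')(P) = Mul(Pow(Add(-6, P), -1), Add(1, P)) (Function('D')(P) = Mul(Add(P, Mul(P, Pow(P, -1))), Pow(Add(P, -6), -1)) = Mul(Add(P, 1), Pow(Add(-6, P), -1)) = Mul(Add(1, P), Pow(Add(-6, P), -1)) = Mul(Pow(Add(-6, P), -1), Add(1, P)))
Pow(Add(L, Function('D')(Function('A')(-1, 3))), 2) = Pow(Add(81, Mul(Pow(Add(-6, Add(5, 3)), -1), Add(1, Add(5, 3)))), 2) = Pow(Add(81, Mul(Pow(Add(-6, 8), -1), Add(1, 8))), 2) = Pow(Add(81, Mul(Pow(2, -1), 9)), 2) = Pow(Add(81, Mul(Rational(1, 2), 9)), 2) = Pow(Add(81, Rational(9, 2)), 2) = Pow(Rational(171, 2), 2) = Rational(29241, 4)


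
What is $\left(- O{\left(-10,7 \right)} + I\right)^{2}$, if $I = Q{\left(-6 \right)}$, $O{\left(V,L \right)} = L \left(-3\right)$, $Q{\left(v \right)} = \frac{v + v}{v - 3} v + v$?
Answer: $49$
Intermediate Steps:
$Q{\left(v \right)} = v + \frac{2 v^{2}}{-3 + v}$ ($Q{\left(v \right)} = \frac{2 v}{-3 + v} v + v = \frac{2 v^{2}}{-3 + v} + v = v + \frac{2 v^{2}}{-3 + v}$)
$O{\left(V,L \right)} = - 3 L$
$I = -14$ ($I = 3 \left(-6\right) \frac{1}{-3 - 6} \left(-1 - 6\right) = 3 \left(-6\right) \frac{1}{-9} \left(-7\right) = 3 \left(-6\right) \left(- \frac{1}{9}\right) \left(-7\right) = -14$)
$\left(- O{\left(-10,7 \right)} + I\right)^{2} = \left(- \left(-3\right) 7 - 14\right)^{2} = \left(\left(-1\right) \left(-21\right) - 14\right)^{2} = \left(21 - 14\right)^{2} = 7^{2} = 49$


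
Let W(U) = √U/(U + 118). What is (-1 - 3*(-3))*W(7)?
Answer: 8*√7/125 ≈ 0.16933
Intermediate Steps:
W(U) = √U/(118 + U)
(-1 - 3*(-3))*W(7) = (-1 - 3*(-3))*(√7/(118 + 7)) = (-1 + 9)*(√7/125) = 8*(√7*(1/125)) = 8*(√7/125) = 8*√7/125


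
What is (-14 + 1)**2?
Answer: 169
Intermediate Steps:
(-14 + 1)**2 = (-13)**2 = 169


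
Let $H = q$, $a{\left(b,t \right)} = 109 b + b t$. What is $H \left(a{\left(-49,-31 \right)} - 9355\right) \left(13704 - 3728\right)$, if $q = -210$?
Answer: $27605287920$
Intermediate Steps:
$H = -210$
$H \left(a{\left(-49,-31 \right)} - 9355\right) \left(13704 - 3728\right) = - 210 \left(- 49 \left(109 - 31\right) - 9355\right) \left(13704 - 3728\right) = - 210 \left(\left(-49\right) 78 - 9355\right) 9976 = - 210 \left(-3822 - 9355\right) 9976 = - 210 \left(\left(-13177\right) 9976\right) = \left(-210\right) \left(-131453752\right) = 27605287920$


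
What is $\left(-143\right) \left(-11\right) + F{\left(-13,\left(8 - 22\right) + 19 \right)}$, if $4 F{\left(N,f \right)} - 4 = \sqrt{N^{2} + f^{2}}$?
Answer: $1574 + \frac{\sqrt{194}}{4} \approx 1577.5$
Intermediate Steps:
$F{\left(N,f \right)} = 1 + \frac{\sqrt{N^{2} + f^{2}}}{4}$
$\left(-143\right) \left(-11\right) + F{\left(-13,\left(8 - 22\right) + 19 \right)} = \left(-143\right) \left(-11\right) + \left(1 + \frac{\sqrt{\left(-13\right)^{2} + \left(\left(8 - 22\right) + 19\right)^{2}}}{4}\right) = 1573 + \left(1 + \frac{\sqrt{169 + \left(-14 + 19\right)^{2}}}{4}\right) = 1573 + \left(1 + \frac{\sqrt{169 + 5^{2}}}{4}\right) = 1573 + \left(1 + \frac{\sqrt{169 + 25}}{4}\right) = 1573 + \left(1 + \frac{\sqrt{194}}{4}\right) = 1574 + \frac{\sqrt{194}}{4}$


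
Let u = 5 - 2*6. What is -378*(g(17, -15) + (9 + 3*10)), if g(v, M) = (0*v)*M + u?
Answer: -12096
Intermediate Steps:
u = -7 (u = 5 - 12 = -7)
g(v, M) = -7 (g(v, M) = (0*v)*M - 7 = 0*M - 7 = 0 - 7 = -7)
-378*(g(17, -15) + (9 + 3*10)) = -378*(-7 + (9 + 3*10)) = -378*(-7 + (9 + 30)) = -378*(-7 + 39) = -378*32 = -12096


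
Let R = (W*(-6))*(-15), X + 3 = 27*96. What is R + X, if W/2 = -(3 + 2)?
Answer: 1689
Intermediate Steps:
W = -10 (W = 2*(-(3 + 2)) = 2*(-1*5) = 2*(-5) = -10)
X = 2589 (X = -3 + 27*96 = -3 + 2592 = 2589)
R = -900 (R = -10*(-6)*(-15) = 60*(-15) = -900)
R + X = -900 + 2589 = 1689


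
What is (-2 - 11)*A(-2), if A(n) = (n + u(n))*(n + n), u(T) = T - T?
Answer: -104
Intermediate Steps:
u(T) = 0
A(n) = 2*n² (A(n) = (n + 0)*(n + n) = n*(2*n) = 2*n²)
(-2 - 11)*A(-2) = (-2 - 11)*(2*(-2)²) = -26*4 = -13*8 = -104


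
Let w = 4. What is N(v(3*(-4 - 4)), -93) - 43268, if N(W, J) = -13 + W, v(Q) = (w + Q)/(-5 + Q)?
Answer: -1255129/29 ≈ -43280.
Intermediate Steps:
v(Q) = (4 + Q)/(-5 + Q)
N(v(3*(-4 - 4)), -93) - 43268 = (-13 + (4 + 3*(-4 - 4))/(-5 + 3*(-4 - 4))) - 43268 = (-13 + (4 + 3*(-8))/(-5 + 3*(-8))) - 43268 = (-13 + (4 - 24)/(-5 - 24)) - 43268 = (-13 - 20/(-29)) - 43268 = (-13 - 1/29*(-20)) - 43268 = (-13 + 20/29) - 43268 = -357/29 - 43268 = -1255129/29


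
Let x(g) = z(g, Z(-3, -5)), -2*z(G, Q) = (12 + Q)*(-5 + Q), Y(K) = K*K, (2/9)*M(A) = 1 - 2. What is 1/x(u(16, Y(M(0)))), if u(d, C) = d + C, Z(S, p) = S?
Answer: 1/36 ≈ 0.027778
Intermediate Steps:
M(A) = -9/2 (M(A) = 9*(1 - 2)/2 = (9/2)*(-1) = -9/2)
Y(K) = K²
u(d, C) = C + d
z(G, Q) = -(-5 + Q)*(12 + Q)/2 (z(G, Q) = -(12 + Q)*(-5 + Q)/2 = -(-5 + Q)*(12 + Q)/2)
x(g) = 36 (x(g) = 30 - 7/2*(-3) - ½*(-3)² = 30 + 21/2 - ½*9 = 30 + 21/2 - 9/2 = 36)
1/x(u(16, Y(M(0)))) = 1/36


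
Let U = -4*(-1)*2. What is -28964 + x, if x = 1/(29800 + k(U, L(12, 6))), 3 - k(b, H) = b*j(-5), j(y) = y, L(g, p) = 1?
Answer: -864372651/29843 ≈ -28964.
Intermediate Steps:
U = 8 (U = 4*2 = 8)
k(b, H) = 3 + 5*b (k(b, H) = 3 - b*(-5) = 3 - (-5)*b = 3 + 5*b)
x = 1/29843 (x = 1/(29800 + (3 + 5*8)) = 1/(29800 + (3 + 40)) = 1/(29800 + 43) = 1/29843 ≈ 3.3509e-5)
-28964 + x = -28964 + 1/29843 = -864372651/29843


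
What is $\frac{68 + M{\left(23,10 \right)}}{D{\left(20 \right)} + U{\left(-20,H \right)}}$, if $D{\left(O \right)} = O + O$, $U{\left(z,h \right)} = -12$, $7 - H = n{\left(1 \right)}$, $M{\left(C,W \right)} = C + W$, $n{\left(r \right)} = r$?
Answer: $\frac{101}{28} \approx 3.6071$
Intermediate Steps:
$H = 6$ ($H = 7 - 1 = 6$)
$D{\left(O \right)} = 2 O$
$\frac{68 + M{\left(23,10 \right)}}{D{\left(20 \right)} + U{\left(-20,H \right)}} = \frac{68 + \left(23 + 10\right)}{2 \cdot 20 - 12} = \frac{68 + 33}{40 - 12} = \frac{101}{28}$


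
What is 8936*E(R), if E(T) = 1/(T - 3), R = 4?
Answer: 8936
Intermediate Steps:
E(T) = 1/(-3 + T)
8936*E(R) = 8936/(-3 + 4) = 8936/1 = 8936*1 = 8936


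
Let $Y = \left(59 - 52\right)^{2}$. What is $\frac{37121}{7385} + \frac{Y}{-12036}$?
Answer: $\frac{63775213}{12697980} \approx 5.0225$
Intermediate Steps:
$Y = 49$ ($Y = 7^{2} = 49$)
$\frac{37121}{7385} + \frac{Y}{-12036} = \frac{37121}{7385} + \frac{49}{-12036} = 37121 \cdot \frac{1}{7385} + 49 \left(- \frac{1}{12036}\right) = \frac{5303}{1055} - \frac{49}{12036} = \frac{63775213}{12697980}$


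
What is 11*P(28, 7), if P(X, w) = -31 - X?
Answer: -649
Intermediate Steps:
11*P(28, 7) = 11*(-31 - 1*28) = 11*(-31 - 28) = 11*(-59) = -649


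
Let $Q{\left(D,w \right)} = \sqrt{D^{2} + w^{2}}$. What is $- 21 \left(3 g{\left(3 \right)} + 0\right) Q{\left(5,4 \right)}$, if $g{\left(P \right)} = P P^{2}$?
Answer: $- 1701 \sqrt{41} \approx -10892.0$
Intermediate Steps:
$g{\left(P \right)} = P^{3}$
$- 21 \left(3 g{\left(3 \right)} + 0\right) Q{\left(5,4 \right)} = - 21 \left(3 \cdot 3^{3} + 0\right) \sqrt{5^{2} + 4^{2}} = - 21 \left(3 \cdot 27 + 0\right) \sqrt{25 + 16} = - 21 \left(81 + 0\right) \sqrt{41} = \left(-21\right) 81 \sqrt{41} = - 1701 \sqrt{41}$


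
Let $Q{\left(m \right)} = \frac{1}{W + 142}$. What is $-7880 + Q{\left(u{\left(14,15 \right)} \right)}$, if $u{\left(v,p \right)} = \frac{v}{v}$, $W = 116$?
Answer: $- \frac{2033039}{258} \approx -7880.0$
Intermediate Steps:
$u{\left(v,p \right)} = 1$
$Q{\left(m \right)} = \frac{1}{258}$ ($Q{\left(m \right)} = \frac{1}{116 + 142} = \frac{1}{258}$)
$-7880 + Q{\left(u{\left(14,15 \right)} \right)} = -7880 + \frac{1}{258} = - \frac{2033039}{258}$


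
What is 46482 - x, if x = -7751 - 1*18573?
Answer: 72806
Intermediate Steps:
x = -26324 (x = -7751 - 18573 = -26324)
46482 - x = 46482 - 1*(-26324) = 46482 + 26324 = 72806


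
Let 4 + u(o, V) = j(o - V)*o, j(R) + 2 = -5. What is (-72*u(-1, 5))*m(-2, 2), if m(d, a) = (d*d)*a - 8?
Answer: 0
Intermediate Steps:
j(R) = -7 (j(R) = -2 - 5 = -7)
m(d, a) = -8 + a*d² (m(d, a) = d²*a - 8 = a*d² - 8 = -8 + a*d²)
u(o, V) = -4 - 7*o
(-72*u(-1, 5))*m(-2, 2) = (-72*(-4 - 7*(-1)))*(-8 + 2*(-2)²) = (-72*(-4 + 7))*(-8 + 2*4) = (-72*3)*(-8 + 8) = -216*0 = 0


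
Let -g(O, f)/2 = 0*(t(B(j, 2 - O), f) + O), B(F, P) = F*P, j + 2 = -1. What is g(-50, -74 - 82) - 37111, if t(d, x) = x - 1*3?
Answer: -37111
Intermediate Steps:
j = -3 (j = -2 - 1 = -3)
t(d, x) = -3 + x (t(d, x) = x - 3 = -3 + x)
g(O, f) = 0 (g(O, f) = -0*((-3 + f) + O) = -0*(-3 + O + f) = -2*0 = 0)
g(-50, -74 - 82) - 37111 = 0 - 37111 = -37111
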